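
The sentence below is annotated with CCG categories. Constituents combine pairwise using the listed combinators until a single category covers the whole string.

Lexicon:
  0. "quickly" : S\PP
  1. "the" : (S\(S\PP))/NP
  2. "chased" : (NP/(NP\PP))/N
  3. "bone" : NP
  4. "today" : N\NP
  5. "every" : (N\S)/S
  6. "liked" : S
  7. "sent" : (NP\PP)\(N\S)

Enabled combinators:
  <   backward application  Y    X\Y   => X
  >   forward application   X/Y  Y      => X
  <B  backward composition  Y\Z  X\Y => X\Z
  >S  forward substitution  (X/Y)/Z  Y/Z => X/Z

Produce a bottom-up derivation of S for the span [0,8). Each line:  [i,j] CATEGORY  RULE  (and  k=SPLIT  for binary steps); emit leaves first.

[0,8] S   <
  [0,1] "quickly" : S\PP
  [1,8] S\(S\PP)   >
    [1,2] "the" : (S\(S\PP))/NP
    [2,8] NP   >
      [2,5] NP/(NP\PP)   >
        [2,3] "chased" : (NP/(NP\PP))/N
        [3,5] N   <
          [3,4] "bone" : NP
          [4,5] "today" : N\NP
      [5,8] NP\PP   <
        [5,7] N\S   >
          [5,6] "every" : (N\S)/S
          [6,7] "liked" : S
        [7,8] "sent" : (NP\PP)\(N\S)

[0,1] S\PP  lex  "quickly"
[1,2] (S\(S\PP))/NP  lex  "the"
[2,3] (NP/(NP\PP))/N  lex  "chased"
[3,4] NP  lex  "bone"
[4,5] N\NP  lex  "today"
[3,5] N  <  k=4
[2,5] NP/(NP\PP)  >  k=3
[5,6] (N\S)/S  lex  "every"
[6,7] S  lex  "liked"
[5,7] N\S  >  k=6
[7,8] (NP\PP)\(N\S)  lex  "sent"
[5,8] NP\PP  <  k=7
[2,8] NP  >  k=5
[1,8] S\(S\PP)  >  k=2
[0,8] S  <  k=1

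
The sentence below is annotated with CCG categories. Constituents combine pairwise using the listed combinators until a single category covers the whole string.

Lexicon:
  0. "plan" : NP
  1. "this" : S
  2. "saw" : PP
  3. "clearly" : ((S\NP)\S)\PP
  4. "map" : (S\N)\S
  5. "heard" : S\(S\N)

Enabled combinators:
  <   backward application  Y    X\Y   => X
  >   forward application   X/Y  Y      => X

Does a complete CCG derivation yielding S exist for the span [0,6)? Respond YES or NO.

[0,6] S   <
  [0,5] S\N   <
    [0,4] S   <
      [0,1] "plan" : NP
      [1,4] S\NP   <
        [1,2] "this" : S
        [2,4] (S\NP)\S   <
          [2,3] "saw" : PP
          [3,4] "clearly" : ((S\NP)\S)\PP
    [4,5] "map" : (S\N)\S
  [5,6] "heard" : S\(S\N)

YES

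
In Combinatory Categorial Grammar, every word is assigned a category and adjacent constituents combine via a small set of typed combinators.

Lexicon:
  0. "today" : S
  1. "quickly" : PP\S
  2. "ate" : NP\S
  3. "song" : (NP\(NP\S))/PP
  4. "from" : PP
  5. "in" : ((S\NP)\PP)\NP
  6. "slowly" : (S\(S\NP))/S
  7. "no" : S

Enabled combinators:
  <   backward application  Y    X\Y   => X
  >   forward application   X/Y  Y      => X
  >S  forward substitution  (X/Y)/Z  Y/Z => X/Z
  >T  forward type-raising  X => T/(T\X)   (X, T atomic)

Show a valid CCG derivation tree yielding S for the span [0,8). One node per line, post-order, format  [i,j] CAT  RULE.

[0,1] S  lex  "today"
[0,1] PP/(PP\S)  >T
[1,2] PP\S  lex  "quickly"
[0,2] PP  >  k=1
[2,3] NP\S  lex  "ate"
[3,4] (NP\(NP\S))/PP  lex  "song"
[4,5] PP  lex  "from"
[3,5] NP\(NP\S)  >  k=4
[2,5] NP  <  k=3
[5,6] ((S\NP)\PP)\NP  lex  "in"
[2,6] (S\NP)\PP  <  k=5
[0,6] S\NP  <  k=2
[6,7] (S\(S\NP))/S  lex  "slowly"
[7,8] S  lex  "no"
[6,8] S\(S\NP)  >  k=7
[0,8] S  <  k=6

[0,8] S   <
  [0,6] S\NP   <
    [0,2] PP   >
      [0,1] PP/(PP\S)   >T
        [0,1] "today" : S
      [1,2] "quickly" : PP\S
    [2,6] (S\NP)\PP   <
      [2,5] NP   <
        [2,3] "ate" : NP\S
        [3,5] NP\(NP\S)   >
          [3,4] "song" : (NP\(NP\S))/PP
          [4,5] "from" : PP
      [5,6] "in" : ((S\NP)\PP)\NP
  [6,8] S\(S\NP)   >
    [6,7] "slowly" : (S\(S\NP))/S
    [7,8] "no" : S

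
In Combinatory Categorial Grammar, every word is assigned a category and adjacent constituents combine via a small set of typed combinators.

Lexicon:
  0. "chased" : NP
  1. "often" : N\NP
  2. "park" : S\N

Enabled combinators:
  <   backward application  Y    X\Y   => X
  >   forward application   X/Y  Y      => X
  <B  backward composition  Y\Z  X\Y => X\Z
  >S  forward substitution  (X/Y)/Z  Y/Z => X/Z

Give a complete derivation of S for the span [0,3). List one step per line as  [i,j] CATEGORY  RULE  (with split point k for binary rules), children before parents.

[0,3] S   <
  [0,2] N   <
    [0,1] "chased" : NP
    [1,2] "often" : N\NP
  [2,3] "park" : S\N

[0,1] NP  lex  "chased"
[1,2] N\NP  lex  "often"
[0,2] N  <  k=1
[2,3] S\N  lex  "park"
[0,3] S  <  k=2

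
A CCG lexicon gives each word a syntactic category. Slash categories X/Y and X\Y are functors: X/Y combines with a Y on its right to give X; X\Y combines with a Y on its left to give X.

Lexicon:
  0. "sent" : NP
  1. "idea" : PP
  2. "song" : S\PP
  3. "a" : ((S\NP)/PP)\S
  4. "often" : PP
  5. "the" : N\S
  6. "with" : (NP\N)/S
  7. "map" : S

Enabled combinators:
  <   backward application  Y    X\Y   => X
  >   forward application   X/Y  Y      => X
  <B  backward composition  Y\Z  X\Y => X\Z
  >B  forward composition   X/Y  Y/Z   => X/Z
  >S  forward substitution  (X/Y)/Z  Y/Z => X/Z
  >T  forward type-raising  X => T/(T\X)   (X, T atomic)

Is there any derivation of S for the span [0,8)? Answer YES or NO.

NO

NP PP S\PP ((S\NP)/PP)\S PP N\S (NP\N)/S S
CKY chart[0,8] = {N/(N\NP), NP, NP/(NP\NP), NP/(S\S), PP/(PP\NP), S/(S\NP)}; S ∉ chart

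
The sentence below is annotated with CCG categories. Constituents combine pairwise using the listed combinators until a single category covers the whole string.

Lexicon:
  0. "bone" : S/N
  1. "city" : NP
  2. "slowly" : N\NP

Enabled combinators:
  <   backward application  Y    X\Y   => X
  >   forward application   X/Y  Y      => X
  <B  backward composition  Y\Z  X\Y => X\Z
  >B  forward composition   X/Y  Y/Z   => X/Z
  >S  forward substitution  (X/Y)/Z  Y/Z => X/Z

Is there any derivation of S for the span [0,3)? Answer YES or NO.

YES

[0,3] S   >
  [0,1] "bone" : S/N
  [1,3] N   <
    [1,2] "city" : NP
    [2,3] "slowly" : N\NP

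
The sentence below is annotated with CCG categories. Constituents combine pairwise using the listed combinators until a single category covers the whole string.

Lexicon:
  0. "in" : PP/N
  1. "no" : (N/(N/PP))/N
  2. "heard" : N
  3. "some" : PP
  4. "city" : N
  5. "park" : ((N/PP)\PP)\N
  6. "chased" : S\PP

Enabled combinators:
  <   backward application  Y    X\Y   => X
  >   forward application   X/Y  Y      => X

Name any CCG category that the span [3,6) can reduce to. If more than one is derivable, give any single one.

N/PP

[0,7] S   <
  [0,6] PP   >
    [0,1] "in" : PP/N
    [1,6] N   >
      [1,3] N/(N/PP)   >
        [1,2] "no" : (N/(N/PP))/N
        [2,3] "heard" : N
      [3,6] N/PP   <
        [3,4] "some" : PP
        [4,6] (N/PP)\PP   <
          [4,5] "city" : N
          [5,6] "park" : ((N/PP)\PP)\N
  [6,7] "chased" : S\PP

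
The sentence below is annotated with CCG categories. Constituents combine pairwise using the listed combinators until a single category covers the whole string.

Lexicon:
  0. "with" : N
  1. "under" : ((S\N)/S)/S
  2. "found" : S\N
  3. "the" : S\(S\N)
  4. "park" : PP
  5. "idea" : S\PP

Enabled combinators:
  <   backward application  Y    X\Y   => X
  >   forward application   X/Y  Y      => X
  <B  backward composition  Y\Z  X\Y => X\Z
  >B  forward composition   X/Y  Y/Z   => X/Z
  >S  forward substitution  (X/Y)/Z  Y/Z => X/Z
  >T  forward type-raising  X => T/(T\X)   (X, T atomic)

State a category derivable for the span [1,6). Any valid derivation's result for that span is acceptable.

[0,6] S   >
  [0,1] S/(S\N)   >T
    [0,1] "with" : N
  [1,6] S\N   >
    [1,4] (S\N)/S   >
      [1,2] "under" : ((S\N)/S)/S
      [2,4] S   <
        [2,3] "found" : S\N
        [3,4] "the" : S\(S\N)
    [4,6] S   >
      [4,5] S/(S\PP)   >T
        [4,5] "park" : PP
      [5,6] "idea" : S\PP

S\N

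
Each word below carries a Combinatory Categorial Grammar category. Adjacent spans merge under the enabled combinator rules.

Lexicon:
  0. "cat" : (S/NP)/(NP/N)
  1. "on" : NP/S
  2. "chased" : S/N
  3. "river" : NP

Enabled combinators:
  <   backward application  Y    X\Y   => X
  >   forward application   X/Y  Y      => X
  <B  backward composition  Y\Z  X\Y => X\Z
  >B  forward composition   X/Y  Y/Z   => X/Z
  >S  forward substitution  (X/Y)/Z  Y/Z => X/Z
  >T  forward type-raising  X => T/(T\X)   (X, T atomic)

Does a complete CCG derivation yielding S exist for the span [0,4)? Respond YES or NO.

[0,4] S   >
  [0,3] S/NP   >
    [0,1] "cat" : (S/NP)/(NP/N)
    [1,3] NP/N   >B
      [1,2] "on" : NP/S
      [2,3] "chased" : S/N
  [3,4] "river" : NP

YES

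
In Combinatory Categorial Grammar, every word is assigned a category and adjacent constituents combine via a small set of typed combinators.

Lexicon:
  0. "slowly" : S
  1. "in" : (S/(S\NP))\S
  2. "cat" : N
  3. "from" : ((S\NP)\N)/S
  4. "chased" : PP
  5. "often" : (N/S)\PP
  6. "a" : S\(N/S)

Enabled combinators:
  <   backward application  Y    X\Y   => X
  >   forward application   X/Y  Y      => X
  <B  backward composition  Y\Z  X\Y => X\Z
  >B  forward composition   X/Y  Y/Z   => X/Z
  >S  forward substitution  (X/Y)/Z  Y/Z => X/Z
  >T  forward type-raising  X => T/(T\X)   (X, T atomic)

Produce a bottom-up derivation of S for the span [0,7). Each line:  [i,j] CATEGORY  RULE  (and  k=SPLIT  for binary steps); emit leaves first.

[0,7] S   >
  [0,2] S/(S\NP)   <
    [0,1] "slowly" : S
    [1,2] "in" : (S/(S\NP))\S
  [2,7] S\NP   <
    [2,3] "cat" : N
    [3,7] (S\NP)\N   >
      [3,4] "from" : ((S\NP)\N)/S
      [4,7] S   >
        [4,5] S/(S\PP)   >T
          [4,5] "chased" : PP
        [5,7] S\PP   <B
          [5,6] "often" : (N/S)\PP
          [6,7] "a" : S\(N/S)

[0,1] S  lex  "slowly"
[1,2] (S/(S\NP))\S  lex  "in"
[0,2] S/(S\NP)  <  k=1
[2,3] N  lex  "cat"
[3,4] ((S\NP)\N)/S  lex  "from"
[4,5] PP  lex  "chased"
[4,5] S/(S\PP)  >T
[5,6] (N/S)\PP  lex  "often"
[6,7] S\(N/S)  lex  "a"
[5,7] S\PP  <B  k=6
[4,7] S  >  k=5
[3,7] (S\NP)\N  >  k=4
[2,7] S\NP  <  k=3
[0,7] S  >  k=2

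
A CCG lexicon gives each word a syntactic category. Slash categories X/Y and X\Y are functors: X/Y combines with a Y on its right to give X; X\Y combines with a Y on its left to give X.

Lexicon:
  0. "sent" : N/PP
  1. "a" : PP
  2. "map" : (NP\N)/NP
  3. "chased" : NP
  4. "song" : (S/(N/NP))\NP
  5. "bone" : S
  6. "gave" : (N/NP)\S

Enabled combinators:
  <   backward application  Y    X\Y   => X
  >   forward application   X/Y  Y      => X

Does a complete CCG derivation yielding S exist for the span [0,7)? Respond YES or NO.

YES

[0,7] S   >
  [0,5] S/(N/NP)   <
    [0,4] NP   <
      [0,2] N   >
        [0,1] "sent" : N/PP
        [1,2] "a" : PP
      [2,4] NP\N   >
        [2,3] "map" : (NP\N)/NP
        [3,4] "chased" : NP
    [4,5] "song" : (S/(N/NP))\NP
  [5,7] N/NP   <
    [5,6] "bone" : S
    [6,7] "gave" : (N/NP)\S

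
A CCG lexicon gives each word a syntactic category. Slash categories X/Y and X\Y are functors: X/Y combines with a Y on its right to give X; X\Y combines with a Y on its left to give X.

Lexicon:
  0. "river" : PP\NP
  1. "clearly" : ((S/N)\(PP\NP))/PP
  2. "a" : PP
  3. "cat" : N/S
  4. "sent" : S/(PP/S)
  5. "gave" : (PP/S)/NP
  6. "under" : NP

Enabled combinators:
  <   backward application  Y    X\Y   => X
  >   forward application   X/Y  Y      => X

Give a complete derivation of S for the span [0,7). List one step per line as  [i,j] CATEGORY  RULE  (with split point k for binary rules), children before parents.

[0,7] S   >
  [0,3] S/N   <
    [0,1] "river" : PP\NP
    [1,3] (S/N)\(PP\NP)   >
      [1,2] "clearly" : ((S/N)\(PP\NP))/PP
      [2,3] "a" : PP
  [3,7] N   >
    [3,4] "cat" : N/S
    [4,7] S   >
      [4,5] "sent" : S/(PP/S)
      [5,7] PP/S   >
        [5,6] "gave" : (PP/S)/NP
        [6,7] "under" : NP

[0,1] PP\NP  lex  "river"
[1,2] ((S/N)\(PP\NP))/PP  lex  "clearly"
[2,3] PP  lex  "a"
[1,3] (S/N)\(PP\NP)  >  k=2
[0,3] S/N  <  k=1
[3,4] N/S  lex  "cat"
[4,5] S/(PP/S)  lex  "sent"
[5,6] (PP/S)/NP  lex  "gave"
[6,7] NP  lex  "under"
[5,7] PP/S  >  k=6
[4,7] S  >  k=5
[3,7] N  >  k=4
[0,7] S  >  k=3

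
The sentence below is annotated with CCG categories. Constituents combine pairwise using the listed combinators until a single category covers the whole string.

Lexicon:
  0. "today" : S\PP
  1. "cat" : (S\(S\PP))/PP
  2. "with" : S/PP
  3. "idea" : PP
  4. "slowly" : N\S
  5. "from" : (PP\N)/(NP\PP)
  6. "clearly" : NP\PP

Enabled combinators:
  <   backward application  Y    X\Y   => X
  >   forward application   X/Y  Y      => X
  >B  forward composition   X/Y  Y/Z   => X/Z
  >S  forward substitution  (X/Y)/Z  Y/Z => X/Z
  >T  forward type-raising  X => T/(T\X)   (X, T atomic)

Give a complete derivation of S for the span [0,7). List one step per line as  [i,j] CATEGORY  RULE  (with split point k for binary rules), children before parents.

[0,7] S   <
  [0,1] "today" : S\PP
  [1,7] S\(S\PP)   >
    [1,2] "cat" : (S\(S\PP))/PP
    [2,7] PP   <
      [2,5] N   <
        [2,4] S   >
          [2,3] "with" : S/PP
          [3,4] "idea" : PP
        [4,5] "slowly" : N\S
      [5,7] PP\N   >
        [5,6] "from" : (PP\N)/(NP\PP)
        [6,7] "clearly" : NP\PP

[0,1] S\PP  lex  "today"
[1,2] (S\(S\PP))/PP  lex  "cat"
[2,3] S/PP  lex  "with"
[3,4] PP  lex  "idea"
[2,4] S  >  k=3
[4,5] N\S  lex  "slowly"
[2,5] N  <  k=4
[5,6] (PP\N)/(NP\PP)  lex  "from"
[6,7] NP\PP  lex  "clearly"
[5,7] PP\N  >  k=6
[2,7] PP  <  k=5
[1,7] S\(S\PP)  >  k=2
[0,7] S  <  k=1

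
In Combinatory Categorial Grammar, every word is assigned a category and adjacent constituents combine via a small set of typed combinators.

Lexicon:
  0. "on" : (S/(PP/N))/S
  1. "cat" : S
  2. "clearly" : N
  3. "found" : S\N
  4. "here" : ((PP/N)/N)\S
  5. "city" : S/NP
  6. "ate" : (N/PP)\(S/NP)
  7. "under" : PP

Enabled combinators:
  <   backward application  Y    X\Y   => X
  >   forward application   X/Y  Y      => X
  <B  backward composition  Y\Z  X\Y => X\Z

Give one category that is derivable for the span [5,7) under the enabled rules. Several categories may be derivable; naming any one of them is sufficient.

[0,8] S   >
  [0,2] S/(PP/N)   >
    [0,1] "on" : (S/(PP/N))/S
    [1,2] "cat" : S
  [2,8] PP/N   >
    [2,5] (PP/N)/N   <
      [2,4] S   <
        [2,3] "clearly" : N
        [3,4] "found" : S\N
      [4,5] "here" : ((PP/N)/N)\S
    [5,8] N   >
      [5,7] N/PP   <
        [5,6] "city" : S/NP
        [6,7] "ate" : (N/PP)\(S/NP)
      [7,8] "under" : PP

N/PP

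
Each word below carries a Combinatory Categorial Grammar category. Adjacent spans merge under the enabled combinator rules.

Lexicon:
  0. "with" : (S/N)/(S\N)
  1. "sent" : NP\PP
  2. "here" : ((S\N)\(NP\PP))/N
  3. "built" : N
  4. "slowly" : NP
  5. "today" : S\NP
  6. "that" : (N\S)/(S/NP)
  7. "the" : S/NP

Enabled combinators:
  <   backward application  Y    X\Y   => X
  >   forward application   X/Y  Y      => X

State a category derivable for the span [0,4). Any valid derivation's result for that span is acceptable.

S/N

[0,8] S   >
  [0,4] S/N   >
    [0,1] "with" : (S/N)/(S\N)
    [1,4] S\N   <
      [1,2] "sent" : NP\PP
      [2,4] (S\N)\(NP\PP)   >
        [2,3] "here" : ((S\N)\(NP\PP))/N
        [3,4] "built" : N
  [4,8] N   <
    [4,6] S   <
      [4,5] "slowly" : NP
      [5,6] "today" : S\NP
    [6,8] N\S   >
      [6,7] "that" : (N\S)/(S/NP)
      [7,8] "the" : S/NP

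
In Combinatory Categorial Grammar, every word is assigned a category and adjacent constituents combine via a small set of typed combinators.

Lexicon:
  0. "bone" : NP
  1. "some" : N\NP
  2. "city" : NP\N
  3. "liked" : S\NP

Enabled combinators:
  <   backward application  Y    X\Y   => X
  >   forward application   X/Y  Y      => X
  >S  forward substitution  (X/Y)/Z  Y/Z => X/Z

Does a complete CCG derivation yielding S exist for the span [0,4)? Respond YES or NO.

[0,4] S   <
  [0,3] NP   <
    [0,2] N   <
      [0,1] "bone" : NP
      [1,2] "some" : N\NP
    [2,3] "city" : NP\N
  [3,4] "liked" : S\NP

YES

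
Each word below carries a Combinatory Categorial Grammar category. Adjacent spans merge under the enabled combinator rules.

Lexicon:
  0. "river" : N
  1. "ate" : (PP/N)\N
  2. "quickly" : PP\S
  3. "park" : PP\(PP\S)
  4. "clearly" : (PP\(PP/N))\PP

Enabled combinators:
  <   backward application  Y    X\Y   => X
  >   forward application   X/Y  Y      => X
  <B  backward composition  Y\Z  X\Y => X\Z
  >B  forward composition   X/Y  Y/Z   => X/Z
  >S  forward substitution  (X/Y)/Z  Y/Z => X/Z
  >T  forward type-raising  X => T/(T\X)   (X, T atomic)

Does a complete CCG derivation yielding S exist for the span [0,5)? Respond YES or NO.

N (PP/N)\N PP\S PP\(PP\S) (PP\(PP/N))\PP
CKY chart[0,5] = {N/(N\PP), NP/(NP\PP), PP, PP/(PP\PP), S/(S\PP)}; S ∉ chart

NO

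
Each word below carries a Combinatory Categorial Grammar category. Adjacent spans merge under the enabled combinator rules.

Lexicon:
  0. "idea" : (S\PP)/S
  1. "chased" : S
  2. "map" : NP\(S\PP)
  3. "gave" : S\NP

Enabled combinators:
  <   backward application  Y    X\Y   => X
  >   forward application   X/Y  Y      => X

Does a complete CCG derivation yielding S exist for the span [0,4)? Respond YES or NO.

YES

[0,4] S   <
  [0,3] NP   <
    [0,2] S\PP   >
      [0,1] "idea" : (S\PP)/S
      [1,2] "chased" : S
    [2,3] "map" : NP\(S\PP)
  [3,4] "gave" : S\NP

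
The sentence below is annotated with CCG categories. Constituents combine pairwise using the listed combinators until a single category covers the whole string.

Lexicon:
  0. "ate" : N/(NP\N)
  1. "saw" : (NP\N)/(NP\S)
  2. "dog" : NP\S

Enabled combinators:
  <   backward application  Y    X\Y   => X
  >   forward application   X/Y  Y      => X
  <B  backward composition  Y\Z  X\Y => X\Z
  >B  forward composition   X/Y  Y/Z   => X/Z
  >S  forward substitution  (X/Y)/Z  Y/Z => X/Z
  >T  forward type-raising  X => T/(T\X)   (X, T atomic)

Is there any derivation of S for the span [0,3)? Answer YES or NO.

NO

N/(NP\N) (NP\N)/(NP\S) NP\S
CKY chart[0,3] = {N, N/(N\N), NP/(NP\N), PP/(PP\N), S/(S\N)}; S ∉ chart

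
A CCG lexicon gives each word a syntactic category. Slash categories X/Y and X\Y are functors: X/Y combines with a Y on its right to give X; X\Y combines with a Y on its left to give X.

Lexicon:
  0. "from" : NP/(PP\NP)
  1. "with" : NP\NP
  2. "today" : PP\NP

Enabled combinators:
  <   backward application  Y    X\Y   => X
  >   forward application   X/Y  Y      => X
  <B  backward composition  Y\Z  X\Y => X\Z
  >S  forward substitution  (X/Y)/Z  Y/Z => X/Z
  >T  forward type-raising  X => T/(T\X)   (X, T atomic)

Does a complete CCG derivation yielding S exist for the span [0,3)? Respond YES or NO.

NP/(PP\NP) NP\NP PP\NP
CKY chart[0,3] = {N/(N\NP), NP, NP/(NP\NP), PP/(PP\NP), S/(S\NP)}; S ∉ chart

NO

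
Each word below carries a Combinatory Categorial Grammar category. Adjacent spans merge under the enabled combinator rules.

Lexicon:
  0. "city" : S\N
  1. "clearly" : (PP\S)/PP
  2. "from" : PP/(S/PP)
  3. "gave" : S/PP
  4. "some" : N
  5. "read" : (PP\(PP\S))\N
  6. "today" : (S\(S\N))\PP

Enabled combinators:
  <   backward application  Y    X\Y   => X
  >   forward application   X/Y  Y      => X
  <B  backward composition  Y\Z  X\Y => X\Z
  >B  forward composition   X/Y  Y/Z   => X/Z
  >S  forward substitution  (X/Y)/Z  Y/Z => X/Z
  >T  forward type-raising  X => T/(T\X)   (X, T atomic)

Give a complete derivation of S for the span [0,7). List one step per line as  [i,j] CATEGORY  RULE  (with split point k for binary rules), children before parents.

[0,7] S   <
  [0,1] "city" : S\N
  [1,7] S\(S\N)   <
    [1,6] PP   <
      [1,4] PP\S   >
        [1,2] "clearly" : (PP\S)/PP
        [2,4] PP   >
          [2,3] "from" : PP/(S/PP)
          [3,4] "gave" : S/PP
      [4,6] PP\(PP\S)   <
        [4,5] "some" : N
        [5,6] "read" : (PP\(PP\S))\N
    [6,7] "today" : (S\(S\N))\PP

[0,1] S\N  lex  "city"
[1,2] (PP\S)/PP  lex  "clearly"
[2,3] PP/(S/PP)  lex  "from"
[3,4] S/PP  lex  "gave"
[2,4] PP  >  k=3
[1,4] PP\S  >  k=2
[4,5] N  lex  "some"
[5,6] (PP\(PP\S))\N  lex  "read"
[4,6] PP\(PP\S)  <  k=5
[1,6] PP  <  k=4
[6,7] (S\(S\N))\PP  lex  "today"
[1,7] S\(S\N)  <  k=6
[0,7] S  <  k=1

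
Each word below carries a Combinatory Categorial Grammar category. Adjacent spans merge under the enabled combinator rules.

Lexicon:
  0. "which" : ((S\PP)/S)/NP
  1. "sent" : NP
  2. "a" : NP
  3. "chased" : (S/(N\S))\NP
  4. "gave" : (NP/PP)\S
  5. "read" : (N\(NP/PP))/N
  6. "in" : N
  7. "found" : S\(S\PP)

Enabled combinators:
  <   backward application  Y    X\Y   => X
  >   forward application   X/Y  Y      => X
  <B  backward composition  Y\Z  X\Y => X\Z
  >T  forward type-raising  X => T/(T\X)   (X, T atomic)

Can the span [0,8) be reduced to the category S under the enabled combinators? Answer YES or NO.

YES

[0,8] S   <
  [0,7] S\PP   >
    [0,2] (S\PP)/S   >
      [0,1] "which" : ((S\PP)/S)/NP
      [1,2] "sent" : NP
    [2,7] S   >
      [2,4] S/(N\S)   <
        [2,3] "a" : NP
        [3,4] "chased" : (S/(N\S))\NP
      [4,7] N\S   <B
        [4,5] "gave" : (NP/PP)\S
        [5,7] N\(NP/PP)   >
          [5,6] "read" : (N\(NP/PP))/N
          [6,7] "in" : N
  [7,8] "found" : S\(S\PP)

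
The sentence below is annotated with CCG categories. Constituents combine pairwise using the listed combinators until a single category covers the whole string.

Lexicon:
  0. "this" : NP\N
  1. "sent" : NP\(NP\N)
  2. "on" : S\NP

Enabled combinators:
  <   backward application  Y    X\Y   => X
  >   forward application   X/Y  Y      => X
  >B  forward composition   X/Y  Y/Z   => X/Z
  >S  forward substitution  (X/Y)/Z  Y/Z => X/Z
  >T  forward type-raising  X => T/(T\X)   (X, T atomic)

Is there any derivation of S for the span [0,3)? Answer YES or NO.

[0,3] S   <
  [0,2] NP   <
    [0,1] "this" : NP\N
    [1,2] "sent" : NP\(NP\N)
  [2,3] "on" : S\NP

YES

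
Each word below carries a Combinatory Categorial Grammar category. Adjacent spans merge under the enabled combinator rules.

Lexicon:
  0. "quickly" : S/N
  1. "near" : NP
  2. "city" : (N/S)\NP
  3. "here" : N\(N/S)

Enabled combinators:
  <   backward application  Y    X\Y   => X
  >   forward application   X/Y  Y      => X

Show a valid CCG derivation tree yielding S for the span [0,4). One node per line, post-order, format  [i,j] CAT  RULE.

[0,4] S   >
  [0,1] "quickly" : S/N
  [1,4] N   <
    [1,3] N/S   <
      [1,2] "near" : NP
      [2,3] "city" : (N/S)\NP
    [3,4] "here" : N\(N/S)

[0,1] S/N  lex  "quickly"
[1,2] NP  lex  "near"
[2,3] (N/S)\NP  lex  "city"
[1,3] N/S  <  k=2
[3,4] N\(N/S)  lex  "here"
[1,4] N  <  k=3
[0,4] S  >  k=1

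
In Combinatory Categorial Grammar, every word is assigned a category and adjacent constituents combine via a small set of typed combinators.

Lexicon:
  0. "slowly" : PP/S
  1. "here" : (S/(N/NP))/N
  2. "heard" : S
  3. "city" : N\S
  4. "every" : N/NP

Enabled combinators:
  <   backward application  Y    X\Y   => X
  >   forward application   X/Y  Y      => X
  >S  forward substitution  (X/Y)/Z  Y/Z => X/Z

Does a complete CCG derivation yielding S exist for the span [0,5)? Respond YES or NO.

PP/S (S/(N/NP))/N S N\S N/NP
CKY chart[0,5] = {PP}; S ∉ chart

NO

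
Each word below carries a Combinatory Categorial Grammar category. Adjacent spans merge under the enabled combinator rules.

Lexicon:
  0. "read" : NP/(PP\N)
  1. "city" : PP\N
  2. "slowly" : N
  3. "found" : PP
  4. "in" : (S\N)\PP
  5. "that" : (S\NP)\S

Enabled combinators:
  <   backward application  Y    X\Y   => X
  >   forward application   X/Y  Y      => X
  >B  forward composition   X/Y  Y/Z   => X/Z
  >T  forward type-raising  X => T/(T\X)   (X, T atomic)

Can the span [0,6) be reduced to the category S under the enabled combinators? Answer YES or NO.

YES

[0,6] S   <
  [0,2] NP   >
    [0,1] "read" : NP/(PP\N)
    [1,2] "city" : PP\N
  [2,6] S\NP   <
    [2,5] S   <
      [2,3] "slowly" : N
      [3,5] S\N   <
        [3,4] "found" : PP
        [4,5] "in" : (S\N)\PP
    [5,6] "that" : (S\NP)\S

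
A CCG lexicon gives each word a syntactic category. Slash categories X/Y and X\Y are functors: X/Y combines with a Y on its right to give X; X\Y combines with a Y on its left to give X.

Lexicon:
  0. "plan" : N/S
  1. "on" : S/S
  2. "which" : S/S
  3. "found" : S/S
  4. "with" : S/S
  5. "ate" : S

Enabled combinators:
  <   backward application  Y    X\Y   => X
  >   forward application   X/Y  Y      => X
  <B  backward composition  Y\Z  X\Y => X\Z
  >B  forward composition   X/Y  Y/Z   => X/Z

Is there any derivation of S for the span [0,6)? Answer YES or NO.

NO

N/S S/S S/S S/S S/S S
CKY chart[0,6] = {N}; S ∉ chart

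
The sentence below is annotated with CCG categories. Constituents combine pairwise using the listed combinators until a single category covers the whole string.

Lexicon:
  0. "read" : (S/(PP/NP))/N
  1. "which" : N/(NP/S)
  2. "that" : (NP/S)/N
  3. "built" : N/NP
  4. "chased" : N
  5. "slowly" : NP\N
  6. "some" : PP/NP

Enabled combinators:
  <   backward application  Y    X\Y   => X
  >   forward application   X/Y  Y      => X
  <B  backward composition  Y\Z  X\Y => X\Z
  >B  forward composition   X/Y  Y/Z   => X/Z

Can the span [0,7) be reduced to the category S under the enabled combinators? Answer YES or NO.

[0,7] S   >
  [0,6] S/(PP/NP)   >
    [0,1] "read" : (S/(PP/NP))/N
    [1,6] N   >
      [1,4] N/NP   >B
        [1,3] N/N   >B
          [1,2] "which" : N/(NP/S)
          [2,3] "that" : (NP/S)/N
        [3,4] "built" : N/NP
      [4,6] NP   <
        [4,5] "chased" : N
        [5,6] "slowly" : NP\N
  [6,7] "some" : PP/NP

YES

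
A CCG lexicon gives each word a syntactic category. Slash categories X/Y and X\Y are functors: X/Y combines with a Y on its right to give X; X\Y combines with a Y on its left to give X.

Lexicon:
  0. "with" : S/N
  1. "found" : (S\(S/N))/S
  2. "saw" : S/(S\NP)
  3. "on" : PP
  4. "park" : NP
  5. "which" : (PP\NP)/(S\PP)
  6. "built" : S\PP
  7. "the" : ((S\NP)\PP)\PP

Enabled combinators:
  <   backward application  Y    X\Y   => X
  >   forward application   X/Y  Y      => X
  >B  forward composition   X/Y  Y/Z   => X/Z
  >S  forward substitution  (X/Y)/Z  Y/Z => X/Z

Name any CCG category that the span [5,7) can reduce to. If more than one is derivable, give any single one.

PP\NP

[0,8] S   <
  [0,1] "with" : S/N
  [1,8] S\(S/N)   >
    [1,2] "found" : (S\(S/N))/S
    [2,8] S   >
      [2,3] "saw" : S/(S\NP)
      [3,8] S\NP   <
        [3,4] "on" : PP
        [4,8] (S\NP)\PP   <
          [4,7] PP   <
            [4,5] "park" : NP
            [5,7] PP\NP   >
              [5,6] "which" : (PP\NP)/(S\PP)
              [6,7] "built" : S\PP
          [7,8] "the" : ((S\NP)\PP)\PP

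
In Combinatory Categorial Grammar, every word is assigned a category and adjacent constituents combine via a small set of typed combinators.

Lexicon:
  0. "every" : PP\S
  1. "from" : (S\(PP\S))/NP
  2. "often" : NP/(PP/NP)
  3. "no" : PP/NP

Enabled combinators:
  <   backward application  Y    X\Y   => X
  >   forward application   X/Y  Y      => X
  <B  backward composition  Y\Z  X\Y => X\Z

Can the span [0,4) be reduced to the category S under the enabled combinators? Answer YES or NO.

YES

[0,4] S   <
  [0,1] "every" : PP\S
  [1,4] S\(PP\S)   >
    [1,2] "from" : (S\(PP\S))/NP
    [2,4] NP   >
      [2,3] "often" : NP/(PP/NP)
      [3,4] "no" : PP/NP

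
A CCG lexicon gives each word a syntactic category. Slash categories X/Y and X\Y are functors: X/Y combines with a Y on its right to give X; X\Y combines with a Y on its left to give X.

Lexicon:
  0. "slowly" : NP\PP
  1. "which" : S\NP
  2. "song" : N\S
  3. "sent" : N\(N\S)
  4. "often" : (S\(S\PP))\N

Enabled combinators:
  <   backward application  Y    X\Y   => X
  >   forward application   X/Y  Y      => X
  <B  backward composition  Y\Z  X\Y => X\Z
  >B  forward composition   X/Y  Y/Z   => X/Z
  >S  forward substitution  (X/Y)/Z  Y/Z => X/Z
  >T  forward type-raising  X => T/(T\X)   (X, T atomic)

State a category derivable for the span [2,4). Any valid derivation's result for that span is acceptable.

[0,5] S   <
  [0,2] S\PP   <B
    [0,1] "slowly" : NP\PP
    [1,2] "which" : S\NP
  [2,5] S\(S\PP)   <
    [2,4] N   <
      [2,3] "song" : N\S
      [3,4] "sent" : N\(N\S)
    [4,5] "often" : (S\(S\PP))\N

N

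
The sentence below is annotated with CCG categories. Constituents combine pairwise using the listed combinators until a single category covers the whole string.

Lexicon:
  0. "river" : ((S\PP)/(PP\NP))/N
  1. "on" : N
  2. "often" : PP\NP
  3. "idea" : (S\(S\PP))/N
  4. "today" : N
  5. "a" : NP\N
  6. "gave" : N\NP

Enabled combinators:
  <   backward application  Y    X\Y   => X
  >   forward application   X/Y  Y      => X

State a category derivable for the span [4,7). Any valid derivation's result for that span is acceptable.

N

[0,7] S   <
  [0,3] S\PP   >
    [0,2] (S\PP)/(PP\NP)   >
      [0,1] "river" : ((S\PP)/(PP\NP))/N
      [1,2] "on" : N
    [2,3] "often" : PP\NP
  [3,7] S\(S\PP)   >
    [3,4] "idea" : (S\(S\PP))/N
    [4,7] N   <
      [4,6] NP   <
        [4,5] "today" : N
        [5,6] "a" : NP\N
      [6,7] "gave" : N\NP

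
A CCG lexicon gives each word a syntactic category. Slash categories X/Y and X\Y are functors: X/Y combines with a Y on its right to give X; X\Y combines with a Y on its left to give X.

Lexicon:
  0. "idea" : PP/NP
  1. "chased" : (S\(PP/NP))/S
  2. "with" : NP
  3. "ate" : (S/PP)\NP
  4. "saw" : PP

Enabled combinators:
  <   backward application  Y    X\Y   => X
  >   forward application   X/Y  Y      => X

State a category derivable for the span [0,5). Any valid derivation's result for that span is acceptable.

[0,5] S   <
  [0,1] "idea" : PP/NP
  [1,5] S\(PP/NP)   >
    [1,2] "chased" : (S\(PP/NP))/S
    [2,5] S   >
      [2,4] S/PP   <
        [2,3] "with" : NP
        [3,4] "ate" : (S/PP)\NP
      [4,5] "saw" : PP

S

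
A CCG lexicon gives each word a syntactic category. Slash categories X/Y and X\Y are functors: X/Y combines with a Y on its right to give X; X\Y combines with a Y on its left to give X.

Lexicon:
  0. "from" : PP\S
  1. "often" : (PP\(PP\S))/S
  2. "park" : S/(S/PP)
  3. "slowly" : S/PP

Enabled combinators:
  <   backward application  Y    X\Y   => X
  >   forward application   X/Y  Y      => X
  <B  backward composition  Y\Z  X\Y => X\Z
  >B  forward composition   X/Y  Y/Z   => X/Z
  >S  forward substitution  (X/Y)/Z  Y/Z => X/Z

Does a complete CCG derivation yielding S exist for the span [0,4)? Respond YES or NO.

NO

PP\S (PP\(PP\S))/S S/(S/PP) S/PP
CKY chart[0,4] = {PP}; S ∉ chart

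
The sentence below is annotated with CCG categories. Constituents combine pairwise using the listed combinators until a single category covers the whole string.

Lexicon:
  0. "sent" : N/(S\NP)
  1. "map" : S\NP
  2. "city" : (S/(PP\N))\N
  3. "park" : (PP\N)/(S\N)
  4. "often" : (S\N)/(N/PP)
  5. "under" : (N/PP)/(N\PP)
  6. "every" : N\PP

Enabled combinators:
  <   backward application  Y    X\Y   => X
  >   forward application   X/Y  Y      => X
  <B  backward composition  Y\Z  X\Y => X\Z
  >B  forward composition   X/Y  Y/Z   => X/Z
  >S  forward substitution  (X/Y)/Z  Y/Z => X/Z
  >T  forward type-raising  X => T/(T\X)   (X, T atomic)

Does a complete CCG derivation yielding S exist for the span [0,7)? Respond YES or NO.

[0,7] S   >
  [0,3] S/(PP\N)   <
    [0,2] N   >
      [0,1] "sent" : N/(S\NP)
      [1,2] "map" : S\NP
    [2,3] "city" : (S/(PP\N))\N
  [3,7] PP\N   >
    [3,4] "park" : (PP\N)/(S\N)
    [4,7] S\N   >
      [4,5] "often" : (S\N)/(N/PP)
      [5,7] N/PP   >
        [5,6] "under" : (N/PP)/(N\PP)
        [6,7] "every" : N\PP

YES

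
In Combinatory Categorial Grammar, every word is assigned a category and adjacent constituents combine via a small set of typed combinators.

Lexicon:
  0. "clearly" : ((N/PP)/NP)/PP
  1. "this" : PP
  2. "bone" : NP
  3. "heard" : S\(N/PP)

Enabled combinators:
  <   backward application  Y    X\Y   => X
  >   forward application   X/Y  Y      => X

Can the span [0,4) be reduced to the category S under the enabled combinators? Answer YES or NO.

YES

[0,4] S   <
  [0,3] N/PP   >
    [0,2] (N/PP)/NP   >
      [0,1] "clearly" : ((N/PP)/NP)/PP
      [1,2] "this" : PP
    [2,3] "bone" : NP
  [3,4] "heard" : S\(N/PP)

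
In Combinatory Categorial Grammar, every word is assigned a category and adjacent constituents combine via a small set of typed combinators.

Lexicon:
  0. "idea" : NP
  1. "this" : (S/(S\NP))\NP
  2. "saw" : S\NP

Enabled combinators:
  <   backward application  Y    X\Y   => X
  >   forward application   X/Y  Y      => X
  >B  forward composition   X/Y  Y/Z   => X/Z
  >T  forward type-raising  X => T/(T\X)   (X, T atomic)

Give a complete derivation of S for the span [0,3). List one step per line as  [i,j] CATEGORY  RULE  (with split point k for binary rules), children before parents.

[0,1] NP  lex  "idea"
[1,2] (S/(S\NP))\NP  lex  "this"
[0,2] S/(S\NP)  <  k=1
[2,3] S\NP  lex  "saw"
[0,3] S  >  k=2

[0,3] S   >
  [0,2] S/(S\NP)   <
    [0,1] "idea" : NP
    [1,2] "this" : (S/(S\NP))\NP
  [2,3] "saw" : S\NP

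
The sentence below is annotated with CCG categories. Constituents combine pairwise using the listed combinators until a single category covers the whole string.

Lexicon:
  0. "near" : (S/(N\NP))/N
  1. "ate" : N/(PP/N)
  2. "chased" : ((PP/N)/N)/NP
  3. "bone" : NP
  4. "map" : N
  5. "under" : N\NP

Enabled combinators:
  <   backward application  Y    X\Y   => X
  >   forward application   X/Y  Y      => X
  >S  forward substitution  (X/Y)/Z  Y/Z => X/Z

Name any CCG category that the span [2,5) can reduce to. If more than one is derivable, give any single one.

PP/N

[0,6] S   >
  [0,5] S/(N\NP)   >
    [0,1] "near" : (S/(N\NP))/N
    [1,5] N   >
      [1,2] "ate" : N/(PP/N)
      [2,5] PP/N   >
        [2,4] (PP/N)/N   >
          [2,3] "chased" : ((PP/N)/N)/NP
          [3,4] "bone" : NP
        [4,5] "map" : N
  [5,6] "under" : N\NP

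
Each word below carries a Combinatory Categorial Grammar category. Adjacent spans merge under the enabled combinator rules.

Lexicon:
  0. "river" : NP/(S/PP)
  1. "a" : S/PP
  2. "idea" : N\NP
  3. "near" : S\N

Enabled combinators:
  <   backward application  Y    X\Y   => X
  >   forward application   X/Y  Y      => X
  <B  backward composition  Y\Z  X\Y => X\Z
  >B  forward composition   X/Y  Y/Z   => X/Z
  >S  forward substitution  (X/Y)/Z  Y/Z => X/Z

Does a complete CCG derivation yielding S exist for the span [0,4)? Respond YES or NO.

YES

[0,4] S   <
  [0,3] N   <
    [0,2] NP   >
      [0,1] "river" : NP/(S/PP)
      [1,2] "a" : S/PP
    [2,3] "idea" : N\NP
  [3,4] "near" : S\N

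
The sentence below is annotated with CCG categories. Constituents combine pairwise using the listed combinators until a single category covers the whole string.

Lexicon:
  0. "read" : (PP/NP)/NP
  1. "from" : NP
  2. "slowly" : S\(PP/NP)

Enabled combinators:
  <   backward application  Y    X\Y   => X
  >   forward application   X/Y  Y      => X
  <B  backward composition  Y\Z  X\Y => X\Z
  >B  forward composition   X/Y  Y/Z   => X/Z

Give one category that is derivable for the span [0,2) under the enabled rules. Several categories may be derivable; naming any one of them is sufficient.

PP/NP

[0,3] S   <
  [0,2] PP/NP   >
    [0,1] "read" : (PP/NP)/NP
    [1,2] "from" : NP
  [2,3] "slowly" : S\(PP/NP)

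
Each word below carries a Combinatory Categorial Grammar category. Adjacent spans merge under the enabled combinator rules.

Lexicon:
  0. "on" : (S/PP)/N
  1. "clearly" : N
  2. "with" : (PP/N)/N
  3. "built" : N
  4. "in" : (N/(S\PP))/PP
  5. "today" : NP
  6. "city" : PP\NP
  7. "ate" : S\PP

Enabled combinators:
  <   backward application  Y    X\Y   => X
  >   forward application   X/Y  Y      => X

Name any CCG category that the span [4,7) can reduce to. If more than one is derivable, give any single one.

[0,8] S   >
  [0,2] S/PP   >
    [0,1] "on" : (S/PP)/N
    [1,2] "clearly" : N
  [2,8] PP   >
    [2,4] PP/N   >
      [2,3] "with" : (PP/N)/N
      [3,4] "built" : N
    [4,8] N   >
      [4,7] N/(S\PP)   >
        [4,5] "in" : (N/(S\PP))/PP
        [5,7] PP   <
          [5,6] "today" : NP
          [6,7] "city" : PP\NP
      [7,8] "ate" : S\PP

N/(S\PP)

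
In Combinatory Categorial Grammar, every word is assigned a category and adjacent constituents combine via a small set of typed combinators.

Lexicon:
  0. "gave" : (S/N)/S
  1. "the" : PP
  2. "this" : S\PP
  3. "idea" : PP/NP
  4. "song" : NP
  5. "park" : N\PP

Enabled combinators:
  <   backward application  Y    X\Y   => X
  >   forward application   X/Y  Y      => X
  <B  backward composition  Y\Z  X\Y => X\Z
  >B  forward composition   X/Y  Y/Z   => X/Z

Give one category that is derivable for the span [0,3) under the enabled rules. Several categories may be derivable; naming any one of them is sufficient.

S/N

[0,6] S   >
  [0,3] S/N   >
    [0,1] "gave" : (S/N)/S
    [1,3] S   <
      [1,2] "the" : PP
      [2,3] "this" : S\PP
  [3,6] N   <
    [3,5] PP   >
      [3,4] "idea" : PP/NP
      [4,5] "song" : NP
    [5,6] "park" : N\PP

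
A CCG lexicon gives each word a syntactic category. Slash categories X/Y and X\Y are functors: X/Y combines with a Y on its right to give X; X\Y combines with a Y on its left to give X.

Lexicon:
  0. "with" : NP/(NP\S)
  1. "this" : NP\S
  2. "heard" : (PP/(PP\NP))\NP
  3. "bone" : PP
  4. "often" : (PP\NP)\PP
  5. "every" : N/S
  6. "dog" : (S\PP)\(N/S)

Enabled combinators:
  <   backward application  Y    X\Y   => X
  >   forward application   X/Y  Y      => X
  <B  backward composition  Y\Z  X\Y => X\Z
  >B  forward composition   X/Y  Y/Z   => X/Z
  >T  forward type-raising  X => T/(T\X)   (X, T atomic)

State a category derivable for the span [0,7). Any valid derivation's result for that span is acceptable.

[0,7] S   <
  [0,5] PP   >
    [0,3] PP/(PP\NP)   <
      [0,2] NP   >
        [0,1] "with" : NP/(NP\S)
        [1,2] "this" : NP\S
      [2,3] "heard" : (PP/(PP\NP))\NP
    [3,5] PP\NP   <
      [3,4] "bone" : PP
      [4,5] "often" : (PP\NP)\PP
  [5,7] S\PP   <
    [5,6] "every" : N/S
    [6,7] "dog" : (S\PP)\(N/S)

S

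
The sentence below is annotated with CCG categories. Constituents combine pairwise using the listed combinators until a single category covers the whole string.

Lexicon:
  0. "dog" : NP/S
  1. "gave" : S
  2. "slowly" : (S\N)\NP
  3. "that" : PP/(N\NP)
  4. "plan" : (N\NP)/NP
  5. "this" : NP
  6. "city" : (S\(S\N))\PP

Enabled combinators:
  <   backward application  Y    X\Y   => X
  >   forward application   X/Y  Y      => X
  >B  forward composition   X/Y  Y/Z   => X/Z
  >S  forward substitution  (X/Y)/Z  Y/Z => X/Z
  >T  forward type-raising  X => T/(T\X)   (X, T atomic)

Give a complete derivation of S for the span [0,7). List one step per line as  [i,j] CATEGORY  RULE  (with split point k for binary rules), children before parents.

[0,1] NP/S  lex  "dog"
[1,2] S  lex  "gave"
[0,2] NP  >  k=1
[2,3] (S\N)\NP  lex  "slowly"
[0,3] S\N  <  k=2
[3,4] PP/(N\NP)  lex  "that"
[4,5] (N\NP)/NP  lex  "plan"
[5,6] NP  lex  "this"
[4,6] N\NP  >  k=5
[3,6] PP  >  k=4
[6,7] (S\(S\N))\PP  lex  "city"
[3,7] S\(S\N)  <  k=6
[0,7] S  <  k=3

[0,7] S   <
  [0,3] S\N   <
    [0,2] NP   >
      [0,1] "dog" : NP/S
      [1,2] "gave" : S
    [2,3] "slowly" : (S\N)\NP
  [3,7] S\(S\N)   <
    [3,6] PP   >
      [3,4] "that" : PP/(N\NP)
      [4,6] N\NP   >
        [4,5] "plan" : (N\NP)/NP
        [5,6] "this" : NP
    [6,7] "city" : (S\(S\N))\PP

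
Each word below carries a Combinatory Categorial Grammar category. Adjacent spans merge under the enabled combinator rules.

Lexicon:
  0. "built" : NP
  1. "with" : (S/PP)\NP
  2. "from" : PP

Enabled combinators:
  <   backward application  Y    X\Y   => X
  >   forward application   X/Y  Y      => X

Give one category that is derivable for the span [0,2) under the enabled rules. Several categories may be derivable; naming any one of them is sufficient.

[0,3] S   >
  [0,2] S/PP   <
    [0,1] "built" : NP
    [1,2] "with" : (S/PP)\NP
  [2,3] "from" : PP

S/PP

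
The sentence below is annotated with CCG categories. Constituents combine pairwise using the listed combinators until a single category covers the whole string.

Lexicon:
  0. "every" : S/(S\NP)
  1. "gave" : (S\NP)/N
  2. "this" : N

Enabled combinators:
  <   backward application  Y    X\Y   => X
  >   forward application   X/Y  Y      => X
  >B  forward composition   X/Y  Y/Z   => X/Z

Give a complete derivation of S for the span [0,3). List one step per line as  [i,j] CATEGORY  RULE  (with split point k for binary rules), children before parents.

[0,3] S   >
  [0,1] "every" : S/(S\NP)
  [1,3] S\NP   >
    [1,2] "gave" : (S\NP)/N
    [2,3] "this" : N

[0,1] S/(S\NP)  lex  "every"
[1,2] (S\NP)/N  lex  "gave"
[2,3] N  lex  "this"
[1,3] S\NP  >  k=2
[0,3] S  >  k=1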